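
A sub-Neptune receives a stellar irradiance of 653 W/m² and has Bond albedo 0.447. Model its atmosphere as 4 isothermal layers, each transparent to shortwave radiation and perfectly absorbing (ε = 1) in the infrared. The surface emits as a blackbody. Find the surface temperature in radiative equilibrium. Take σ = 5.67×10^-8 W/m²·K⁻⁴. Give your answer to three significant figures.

299 K

OLR = S(1−α)/4 = 90.28 W/m²; the top layer radiates at T_e = 199.8 K.
For an N-layer opaque stack, T_s⁴ = (N+1)T_e⁴, hence T_s = (5)^(1/4)×199.8 K = 298.7 K.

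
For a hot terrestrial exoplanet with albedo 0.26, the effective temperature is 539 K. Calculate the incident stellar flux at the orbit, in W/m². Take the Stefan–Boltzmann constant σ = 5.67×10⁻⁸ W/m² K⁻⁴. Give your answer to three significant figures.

Invert the energy balance for S: S = 4σT⁴/(1−α).
σT⁴ = 5.67×10⁻⁸·(539)⁴ = 4786 W/m².
So S = 4×4786/(1−0.26) = 25870 W/m².

25900 W/m²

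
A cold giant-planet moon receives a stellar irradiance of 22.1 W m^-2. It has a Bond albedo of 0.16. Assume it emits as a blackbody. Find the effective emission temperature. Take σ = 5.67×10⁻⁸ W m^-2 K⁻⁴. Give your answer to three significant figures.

The planet absorbs (1−α)S over its disc πR² and re-emits over 4πR², so the mean absorbed flux is (1−0.16)·22.10/4 = 4.641 W m^-2.
Balancing against σT⁴: T = (4.641/5.67×10⁻⁸)^(1/4) = 95.12 K.

95.1 K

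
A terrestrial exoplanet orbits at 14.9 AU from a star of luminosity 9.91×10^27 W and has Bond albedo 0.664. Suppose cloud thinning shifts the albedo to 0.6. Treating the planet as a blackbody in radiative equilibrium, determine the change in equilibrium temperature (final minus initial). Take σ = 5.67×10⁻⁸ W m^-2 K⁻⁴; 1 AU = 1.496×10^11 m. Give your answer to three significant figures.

5.52 K

d = 14.9 × 1.496×10^11 m = 2.229×10^12 m.
Spreading L over a sphere of radius d: S = 9.91×10^27/(4π·2.23×10^12²) = 158.7 W m^-2.
Before: T₁ = [158.7·0.336/(4σ)]^(1/4) = 123.8 K.
With α = 0.6, T₂ = 129.3 K.
Change: 129.3 − 123.8 = 5.517 K.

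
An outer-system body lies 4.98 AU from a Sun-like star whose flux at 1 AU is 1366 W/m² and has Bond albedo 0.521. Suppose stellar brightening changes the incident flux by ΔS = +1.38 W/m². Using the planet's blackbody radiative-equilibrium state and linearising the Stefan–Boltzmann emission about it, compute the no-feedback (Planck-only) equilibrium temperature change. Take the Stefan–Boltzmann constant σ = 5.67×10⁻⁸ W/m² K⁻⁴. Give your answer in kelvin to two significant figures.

By the inverse-square law, S = 1366/4.98² = 55.08 W/m².
Reference equilibrium: T_e = [S(1−α)/(4σ)]^(1/4) = 103.9 K.
ΔF = Δ[S(1−α)]/4 = (1−0.521)·+1.38/4 = 0.1653 W/m².
Linearising σT⁴ gives d(σT⁴)/dT = 4σT_e³ = 0.2540 W/m² per K.
So ΔT₀ = 0.1653/0.2540 = 0.651 K.

0.65 K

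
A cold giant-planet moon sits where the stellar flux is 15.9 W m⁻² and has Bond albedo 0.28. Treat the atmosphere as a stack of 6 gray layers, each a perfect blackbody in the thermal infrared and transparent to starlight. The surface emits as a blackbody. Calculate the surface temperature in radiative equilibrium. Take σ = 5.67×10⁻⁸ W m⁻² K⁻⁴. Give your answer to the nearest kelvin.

137 K

OLR = S(1−α)/4 = 2.862 W m⁻²; the top layer radiates at T_e = 84.29 K.
Layer-by-layer balance gives σT_s⁴ = (N+1)σT_e⁴, so T_s = 7^¼·84.29 = 137.1 K.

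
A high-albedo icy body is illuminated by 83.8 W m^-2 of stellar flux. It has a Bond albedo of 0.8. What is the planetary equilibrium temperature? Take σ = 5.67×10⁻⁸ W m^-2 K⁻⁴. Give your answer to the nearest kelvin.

The planet absorbs (1−α)S over its disc πR² and re-emits over 4πR², so the mean absorbed flux is (1−0.8)·83.80/4 = 4.190 W m^-2.
Balancing against σT⁴: T = (4.190/5.67×10⁻⁸)^(1/4) = 92.72 K.

93 K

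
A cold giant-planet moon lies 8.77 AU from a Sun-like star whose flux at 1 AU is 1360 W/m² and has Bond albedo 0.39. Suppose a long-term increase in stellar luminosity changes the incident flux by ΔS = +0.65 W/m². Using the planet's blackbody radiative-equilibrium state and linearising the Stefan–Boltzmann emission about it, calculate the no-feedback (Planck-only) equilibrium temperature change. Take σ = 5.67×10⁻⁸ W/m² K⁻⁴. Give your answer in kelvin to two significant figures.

Flux at the orbit: S = 1360/(8.77)² = 17.68 W/m².
Reference equilibrium: T_e = [S(1−α)/(4σ)]^(1/4) = 83.04 K.
ΔF = Δ[S(1−α)]/4 = (1−0.39)·+0.65/4 = 0.09913 W/m².
The Planck feedback parameter is 4σT_e³ = 0.1299 W/m²/K.
ΔT₀ = ΔF/λ_P = 0.09913/0.1299 = 0.763 K.

0.76 K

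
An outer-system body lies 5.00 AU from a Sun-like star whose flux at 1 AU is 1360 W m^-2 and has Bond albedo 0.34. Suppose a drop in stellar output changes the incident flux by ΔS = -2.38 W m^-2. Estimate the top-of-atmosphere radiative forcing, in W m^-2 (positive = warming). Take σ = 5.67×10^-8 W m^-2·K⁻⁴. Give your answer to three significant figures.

By the inverse-square law, S = 1360/5.00² = 54.40 W m^-2.
TOA radiative forcing: ΔF = (1−α)ΔS/4 = 0.66·(-2.38)/4 = -0.3927 W m^-2.

-0.393 W m^-2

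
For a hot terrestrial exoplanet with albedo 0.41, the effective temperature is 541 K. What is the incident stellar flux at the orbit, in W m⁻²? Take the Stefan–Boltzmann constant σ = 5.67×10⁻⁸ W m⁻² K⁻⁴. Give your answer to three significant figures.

Invert the energy balance for S: S = 4σT⁴/(1−α).
σT⁴ = 5.67×10⁻⁸·(541)⁴ = 4857 W m⁻².
So S = 4×4857/(1−0.41) = 32930 W m⁻².

32900 W m⁻²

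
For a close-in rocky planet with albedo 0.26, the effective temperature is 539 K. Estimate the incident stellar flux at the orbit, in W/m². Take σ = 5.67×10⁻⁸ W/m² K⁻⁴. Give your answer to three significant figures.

From S(1−α)/4 = σT⁴: S = 4σT⁴/(1−α).
σT⁴ = 5.67×10⁻⁸·(539)⁴ = 4786 W/m².
S = 4·4786/0.74 = 25870 W/m².

25900 W/m²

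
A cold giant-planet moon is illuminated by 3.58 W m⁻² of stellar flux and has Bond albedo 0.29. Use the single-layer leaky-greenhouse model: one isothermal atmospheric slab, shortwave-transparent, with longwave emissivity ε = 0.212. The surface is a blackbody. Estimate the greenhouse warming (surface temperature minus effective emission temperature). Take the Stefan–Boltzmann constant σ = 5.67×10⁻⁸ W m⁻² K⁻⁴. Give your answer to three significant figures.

At the top of the atmosphere, σT_e⁴ = S(1−α)/4 = 0.6354 W m⁻², giving T_e = 57.86 K.
Surface balance with a leaky layer gives σT_s⁴ = σT_e⁴·2/(2−ε), so T_s = T_e·[2/(2−0.212)]^(1/4) = 59.50 K.
The atmosphere warms the surface by 1.644 K.

1.64 kelvin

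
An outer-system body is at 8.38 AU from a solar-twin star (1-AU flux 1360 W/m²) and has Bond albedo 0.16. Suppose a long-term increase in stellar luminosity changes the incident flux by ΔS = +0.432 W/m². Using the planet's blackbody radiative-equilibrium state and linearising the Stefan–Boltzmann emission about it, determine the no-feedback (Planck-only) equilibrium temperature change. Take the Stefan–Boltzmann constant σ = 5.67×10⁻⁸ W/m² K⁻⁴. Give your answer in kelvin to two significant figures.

0.51 K

Flux at the orbit: S = 1360/(8.38)² = 19.37 W/m².
Reference equilibrium: T_e = [S(1−α)/(4σ)]^(1/4) = 92.03 K.
ΔF = Δ[S(1−α)]/4 = (1−0.16)·+0.432/4 = 0.09072 W/m².
Planck response: λ_P = 4σT_e³ = 4·5.67×10⁻⁸·(92.03)³ = 0.1768 W/m²/K.
Hence the no-feedback warming is ΔF/(4σT_e³) = 0.513 K.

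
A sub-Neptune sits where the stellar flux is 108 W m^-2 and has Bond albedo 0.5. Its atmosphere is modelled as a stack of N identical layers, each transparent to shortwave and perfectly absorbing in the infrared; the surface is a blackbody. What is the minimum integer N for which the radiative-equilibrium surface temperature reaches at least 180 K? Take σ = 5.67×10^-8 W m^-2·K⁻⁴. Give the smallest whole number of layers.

4

The effective emission temperature is T_e = [S(1−α)/(4σ)]^¼ = 124.2 K.
Need (N+1)T_e⁴ ≥ T_s⁴, i.e. N+1 ≥ (180/124.2)⁴ = 4.409.
The minimum whole number is N = 4.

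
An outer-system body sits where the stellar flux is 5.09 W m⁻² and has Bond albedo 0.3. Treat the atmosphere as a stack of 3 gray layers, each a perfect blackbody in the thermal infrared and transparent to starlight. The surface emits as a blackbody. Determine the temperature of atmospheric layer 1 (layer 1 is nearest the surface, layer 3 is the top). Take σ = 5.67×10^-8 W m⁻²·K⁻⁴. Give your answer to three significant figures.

82.9 kelvin

The effective emission temperature is T_e = [S(1−α)/(4σ)]^¼ = 62.96 K.
In the N-layer model, layer k (counted from the surface) has T_k = (N+1−k)^(1/4)·T_e.
With k = 1: T_1 = (3+1−1)^¼·62.96 K = 82.86 K.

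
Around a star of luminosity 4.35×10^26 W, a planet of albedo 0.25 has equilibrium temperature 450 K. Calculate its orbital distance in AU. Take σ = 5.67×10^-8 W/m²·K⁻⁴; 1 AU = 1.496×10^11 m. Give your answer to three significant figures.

Energy balance gives S = 4σT⁴/(1−α) = 12400 W/m².
Then d = [L/(4πS)]^(1/2) = 5.284×10^10 m, i.e. 0.3532 AU.

0.353 AU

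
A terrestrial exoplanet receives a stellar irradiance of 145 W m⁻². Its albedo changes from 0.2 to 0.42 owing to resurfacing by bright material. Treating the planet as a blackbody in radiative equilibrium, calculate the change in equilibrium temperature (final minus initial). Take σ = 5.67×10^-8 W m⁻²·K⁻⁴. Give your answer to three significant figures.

-11.6 K

With α = 0.2, T₁ = 150.4 K.
Final:   T₂ = [S(1−0.42)/(4σ)]^(1/4) = 138.8 K.
ΔT = T₂ − T₁ = -11.62 K.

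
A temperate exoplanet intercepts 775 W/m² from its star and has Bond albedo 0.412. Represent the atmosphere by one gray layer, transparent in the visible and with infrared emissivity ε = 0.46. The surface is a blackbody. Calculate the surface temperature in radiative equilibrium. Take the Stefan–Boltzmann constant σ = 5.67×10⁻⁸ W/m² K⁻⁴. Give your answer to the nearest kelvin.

Effective emission temperature (TOA balance): σT_e⁴ = S(1−α)/4 = 113.9 W/m² → T_e = 211.7 K.
Surface balance with a leaky layer gives σT_s⁴ = σT_e⁴·2/(2−ε), so T_s = T_e·[2/(2−0.46)]^(1/4) = 226.0 K.

226 K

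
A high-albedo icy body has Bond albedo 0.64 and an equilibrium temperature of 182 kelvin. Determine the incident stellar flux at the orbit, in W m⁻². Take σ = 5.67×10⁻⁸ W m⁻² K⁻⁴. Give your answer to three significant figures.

691 W m⁻²

Invert the energy balance for S: S = 4σT⁴/(1−α).
σT⁴ = 5.67×10⁻⁸·(182)⁴ = 62.21 W m⁻².
So S = 4×62.21/(1−0.64) = 691.2 W m⁻².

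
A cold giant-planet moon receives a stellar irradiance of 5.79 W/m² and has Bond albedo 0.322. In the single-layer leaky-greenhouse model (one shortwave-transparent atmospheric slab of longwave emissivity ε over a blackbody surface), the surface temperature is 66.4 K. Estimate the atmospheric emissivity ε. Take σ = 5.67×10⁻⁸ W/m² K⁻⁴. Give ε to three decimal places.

0.219

Effective temperature: T_e = [S(1−α)/(4σ)]^(1/4) = 64.50 K.
Since (2−ε)/2 = (T_e/T_s)⁴ = 0.8904, ε = 0.2192.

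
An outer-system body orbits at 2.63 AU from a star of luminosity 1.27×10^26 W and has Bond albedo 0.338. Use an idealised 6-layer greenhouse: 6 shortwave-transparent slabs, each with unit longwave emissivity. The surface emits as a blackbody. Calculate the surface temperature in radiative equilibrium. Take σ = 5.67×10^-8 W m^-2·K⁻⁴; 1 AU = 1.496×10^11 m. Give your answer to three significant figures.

d = 2.63 × 1.496×10^11 m = 3.934×10^11 m.
Spreading L over a sphere of radius d: S = 1.27×10^26/(4π·3.93×10^11²) = 65.29 W m^-2.
Top-of-atmosphere balance: σT_e⁴ = S(1−α)/4 = 10.80 W m^-2 → T_e = 117.5 K.
Layer-by-layer balance gives σT_s⁴ = (N+1)σT_e⁴, so T_s = 7^¼·117.5 = 191.1 K.

191 K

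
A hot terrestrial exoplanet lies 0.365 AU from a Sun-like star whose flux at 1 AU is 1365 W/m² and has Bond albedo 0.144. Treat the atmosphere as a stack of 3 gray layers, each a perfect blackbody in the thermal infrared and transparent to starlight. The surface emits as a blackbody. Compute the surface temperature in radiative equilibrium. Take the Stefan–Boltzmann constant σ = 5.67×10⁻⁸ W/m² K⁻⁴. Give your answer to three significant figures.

627 K

Irradiance scales as 1/d², so S = 1365 W/m² × (1/0.365)² = 10250 W/m².
OLR = S(1−α)/4 = 2193 W/m²; the top layer radiates at T_e = 443.4 K.
With N = 3 opaque layers, T_s = (N+1)^(1/4)·T_e = 4^(1/4)·443.4 = 627.1 K.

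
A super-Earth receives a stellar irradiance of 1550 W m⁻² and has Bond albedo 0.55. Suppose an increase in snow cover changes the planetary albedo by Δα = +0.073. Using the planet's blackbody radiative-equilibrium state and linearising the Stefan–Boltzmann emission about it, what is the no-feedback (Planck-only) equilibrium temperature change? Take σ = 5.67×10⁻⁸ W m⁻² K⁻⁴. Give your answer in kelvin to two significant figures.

The baseline emission temperature is T_e = 235.5 K.
ΔF = −(S/4)Δα = −(1550/4)×(+0.073) = -28.29 W m⁻².
The Planck feedback parameter is 4σT_e³ = 2.962 W m⁻²/K.
Hence the no-feedback warming is ΔF/(4σT_e³) = -9.55 K.

-9.6 K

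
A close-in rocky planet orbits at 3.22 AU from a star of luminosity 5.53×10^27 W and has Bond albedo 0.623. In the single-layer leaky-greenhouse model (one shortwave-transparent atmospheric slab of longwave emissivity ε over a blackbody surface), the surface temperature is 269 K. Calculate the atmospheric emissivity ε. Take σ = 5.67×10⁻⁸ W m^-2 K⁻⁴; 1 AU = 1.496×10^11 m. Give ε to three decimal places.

0.796

d = 3.22 × 1.496×10^11 m = 4.817×10^11 m.
Spreading L over a sphere of radius d: S = 5.53×10^27/(4π·4.82×10^11²) = 1896 W m^-2.
First, T_e = [1896·(1−0.623)/(4σ)]^(1/4) = 237.0 K.
T_s⁴ = T_e⁴·2/(2−ε) → ε = 2 − 2(T_e/T_s)⁴ = 2 − 2·(237.0/269)⁴ = 0.7959.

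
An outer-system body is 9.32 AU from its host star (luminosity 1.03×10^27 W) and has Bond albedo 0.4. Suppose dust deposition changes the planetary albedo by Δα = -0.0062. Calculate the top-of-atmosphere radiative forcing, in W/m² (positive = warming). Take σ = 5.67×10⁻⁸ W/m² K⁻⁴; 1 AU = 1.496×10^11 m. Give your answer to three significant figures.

0.0654 W/m²

d = 9.32 × 1.496×10^11 m = 1.394×10^12 m.
S = L/(4πd²) = 42.16 W/m².
The change in absorbed flux is Δ[S(1−α)/4] = −SΔα/4 = 0.06535 W/m².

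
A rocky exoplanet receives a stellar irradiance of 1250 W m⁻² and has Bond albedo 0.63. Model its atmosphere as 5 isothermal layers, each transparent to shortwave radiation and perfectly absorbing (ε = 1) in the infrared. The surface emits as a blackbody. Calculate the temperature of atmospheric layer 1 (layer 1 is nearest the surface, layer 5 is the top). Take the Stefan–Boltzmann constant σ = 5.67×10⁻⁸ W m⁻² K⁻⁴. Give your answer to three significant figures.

The effective emission temperature is T_e = [S(1−α)/(4σ)]^¼ = 212.5 K.
In the N-layer model, layer k (counted from the surface) has T_k = (N+1−k)^(1/4)·T_e.
With k = 1: T_1 = (5+1−1)^¼·212.5 K = 317.8 K.

318 K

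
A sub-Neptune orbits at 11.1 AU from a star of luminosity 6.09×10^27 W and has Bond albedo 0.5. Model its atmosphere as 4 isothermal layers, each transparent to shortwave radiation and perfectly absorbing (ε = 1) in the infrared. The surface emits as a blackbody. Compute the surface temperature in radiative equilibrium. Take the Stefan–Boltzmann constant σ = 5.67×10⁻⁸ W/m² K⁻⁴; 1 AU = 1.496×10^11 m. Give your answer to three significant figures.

210 K

d = 11.1 × 1.496×10^11 m = 1.661×10^12 m.
Spreading L over a sphere of radius d: S = 6.09×10^27/(4π·1.66×10^12²) = 175.8 W/m².
Top-of-atmosphere balance: σT_e⁴ = S(1−α)/4 = 21.97 W/m² → T_e = 140.3 K.
For an N-layer opaque stack, T_s⁴ = (N+1)T_e⁴, hence T_s = (5)^(1/4)×140.3 K = 209.8 K.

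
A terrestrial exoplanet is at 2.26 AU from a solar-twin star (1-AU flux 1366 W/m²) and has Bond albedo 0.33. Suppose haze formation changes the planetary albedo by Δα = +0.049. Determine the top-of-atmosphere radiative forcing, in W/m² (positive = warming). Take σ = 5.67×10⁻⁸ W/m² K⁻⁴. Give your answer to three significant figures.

-3.28 W/m²

Flux at the orbit: S = 1366/(2.26)² = 267.4 W/m².
The change in absorbed flux is Δ[S(1−α)/4] = −SΔα/4 = -3.276 W/m².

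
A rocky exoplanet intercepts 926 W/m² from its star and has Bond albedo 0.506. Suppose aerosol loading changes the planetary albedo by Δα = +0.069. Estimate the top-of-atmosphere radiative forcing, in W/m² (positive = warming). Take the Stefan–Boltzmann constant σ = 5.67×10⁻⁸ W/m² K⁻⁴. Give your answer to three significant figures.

The change in absorbed flux is Δ[S(1−α)/4] = −SΔα/4 = -15.97 W/m².

-16.0 W/m²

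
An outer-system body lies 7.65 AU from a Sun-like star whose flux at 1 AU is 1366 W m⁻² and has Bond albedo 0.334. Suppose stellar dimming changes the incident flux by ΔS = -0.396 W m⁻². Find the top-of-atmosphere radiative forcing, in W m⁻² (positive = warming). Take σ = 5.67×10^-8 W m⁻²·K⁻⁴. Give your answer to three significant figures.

-0.0659 W m⁻²

By the inverse-square law, S = 1366/7.65² = 23.34 W m⁻².
ΔF = Δ[S(1−α)]/4 = (1−0.334)·-0.396/4 = -0.06593 W m⁻².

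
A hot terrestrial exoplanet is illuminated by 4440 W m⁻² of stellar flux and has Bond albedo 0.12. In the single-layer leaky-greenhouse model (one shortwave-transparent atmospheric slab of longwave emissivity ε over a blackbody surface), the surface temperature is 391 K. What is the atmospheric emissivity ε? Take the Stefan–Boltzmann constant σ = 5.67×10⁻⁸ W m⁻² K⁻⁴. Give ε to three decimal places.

0.526

TOA balance gives T_e = 362.3 K.
Inverting T_s⁴ = 2T_e⁴/(2−ε): (T_e/T_s)⁴ = 0.7371, so ε = 2(1 − 0.7371) = 0.5258.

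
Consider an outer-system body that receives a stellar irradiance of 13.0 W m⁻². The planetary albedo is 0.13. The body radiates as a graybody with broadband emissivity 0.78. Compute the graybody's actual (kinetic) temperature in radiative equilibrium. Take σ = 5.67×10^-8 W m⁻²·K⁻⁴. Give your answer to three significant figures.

Absorbed flux (global mean): S(1−α)/4 = 13.00·0.87/4 = 2.828 W m⁻².
Radiative balance εσT⁴ = 2.828 gives T = [2.828/(0.78·σ)]^(1/4) = 89.42 K.

89.4 kelvin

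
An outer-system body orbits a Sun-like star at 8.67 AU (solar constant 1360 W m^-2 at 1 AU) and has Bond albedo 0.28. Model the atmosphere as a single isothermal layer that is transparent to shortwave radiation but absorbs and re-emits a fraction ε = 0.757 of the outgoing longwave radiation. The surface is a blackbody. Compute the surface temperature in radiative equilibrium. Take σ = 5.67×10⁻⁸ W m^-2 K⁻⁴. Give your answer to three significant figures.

98.0 K

Irradiance scales as 1/d², so S = 1360 W m^-2 × (1/8.67)² = 18.09 W m^-2.
At the top of the atmosphere, σT_e⁴ = S(1−α)/4 = 3.257 W m^-2, giving T_e = 87.06 K.
The surface balance (absorbed SW + ε·downward IR = σT_s⁴) with T_a⁴ = T_s⁴/2 reduces to T_s = T_e·[2/(2−ε)]^¼ = 98.05 K.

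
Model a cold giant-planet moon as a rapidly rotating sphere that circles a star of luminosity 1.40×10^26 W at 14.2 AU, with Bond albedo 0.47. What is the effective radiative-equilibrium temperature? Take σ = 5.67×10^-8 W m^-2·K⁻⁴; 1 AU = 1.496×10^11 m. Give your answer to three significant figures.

49.0 K

Orbital distance: d = 14.2 AU = 2.124×10^12 m.
S = L/(4πd²) = 2.469 W m^-2.
Absorbed flux (global mean): S(1−α)/4 = 2.469·0.53/4 = 0.3271 W m^-2.
Set σT⁴ = 0.3271 → T = (0.3271/σ)^(1/4) = 49.01 K.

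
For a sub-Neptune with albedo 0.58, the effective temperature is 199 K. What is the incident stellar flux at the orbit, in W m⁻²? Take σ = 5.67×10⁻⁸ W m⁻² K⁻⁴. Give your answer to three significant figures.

From S(1−α)/4 = σT⁴: S = 4σT⁴/(1−α).
σT⁴ = 5.67×10⁻⁸·(199)⁴ = 88.92 W m⁻².
S = 4·88.92/0.42 = 846.8 W m⁻².

847 W m⁻²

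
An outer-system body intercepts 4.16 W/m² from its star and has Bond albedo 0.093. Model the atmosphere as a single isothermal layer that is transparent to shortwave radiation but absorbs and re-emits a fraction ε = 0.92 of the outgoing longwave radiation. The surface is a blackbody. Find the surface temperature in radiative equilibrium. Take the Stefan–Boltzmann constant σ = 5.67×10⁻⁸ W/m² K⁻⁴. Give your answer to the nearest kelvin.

The planet radiates to space at T_e = [S(1−α)/(4σ)]^(1/4) = 63.87 K.
For a single slab of emissivity ε, T_s⁴ = 2T_e⁴/(2−ε); thus T_s = 63.87·(1.852)^(1/4) = 74.50 K.

75 K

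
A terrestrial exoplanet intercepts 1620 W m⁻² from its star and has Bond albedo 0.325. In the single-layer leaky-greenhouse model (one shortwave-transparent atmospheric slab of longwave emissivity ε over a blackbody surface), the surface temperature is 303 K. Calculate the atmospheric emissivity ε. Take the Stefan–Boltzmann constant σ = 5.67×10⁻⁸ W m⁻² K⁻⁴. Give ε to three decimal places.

0.856

Effective temperature: T_e = [S(1−α)/(4σ)]^(1/4) = 263.5 K.
Inverting T_s⁴ = 2T_e⁴/(2−ε): (T_e/T_s)⁴ = 0.5720, so ε = 2(1 − 0.5720) = 0.8560.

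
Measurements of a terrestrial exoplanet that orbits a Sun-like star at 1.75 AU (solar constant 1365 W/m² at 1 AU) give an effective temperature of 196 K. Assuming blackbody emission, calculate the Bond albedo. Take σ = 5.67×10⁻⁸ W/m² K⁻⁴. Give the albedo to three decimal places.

Flux at the orbit: S = 1365/(1.75)² = 445.7 W/m².
From σT⁴ = S(1−α)/4 we invert for α: 1−α = 4σT⁴/S.
σT⁴ = 83.68 W/m², so 4σT⁴ = 334.7 W/m².
Hence α = 1 − 334.7/445.7 = 0.2491.

0.249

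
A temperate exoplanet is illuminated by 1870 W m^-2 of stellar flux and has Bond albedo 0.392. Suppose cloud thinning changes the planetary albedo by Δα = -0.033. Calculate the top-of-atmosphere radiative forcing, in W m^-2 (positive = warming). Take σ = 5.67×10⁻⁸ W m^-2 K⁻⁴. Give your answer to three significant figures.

ΔF = −(S/4)Δα = −(1870/4)×(-0.033) = 15.43 W m^-2.

15.4 W m^-2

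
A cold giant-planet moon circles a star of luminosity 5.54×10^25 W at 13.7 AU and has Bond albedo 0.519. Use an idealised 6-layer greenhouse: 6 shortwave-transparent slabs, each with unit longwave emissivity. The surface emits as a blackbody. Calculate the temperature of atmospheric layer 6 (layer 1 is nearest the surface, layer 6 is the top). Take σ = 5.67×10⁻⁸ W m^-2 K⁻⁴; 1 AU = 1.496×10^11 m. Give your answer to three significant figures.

38.6 kelvin

d = 13.7 × 1.496×10^11 m = 2.050×10^12 m.
Spreading L over a sphere of radius d: S = 5.54×10^25/(4π·2.05×10^12²) = 1.050 W m^-2.
OLR = S(1−α)/4 = 0.1262 W m^-2; the top layer radiates at T_e = 38.63 K.
In the N-layer model, layer k (counted from the surface) has T_k = (N+1−k)^(1/4)·T_e.
T_6 = (1)^(1/4)·38.63 = 38.63 K.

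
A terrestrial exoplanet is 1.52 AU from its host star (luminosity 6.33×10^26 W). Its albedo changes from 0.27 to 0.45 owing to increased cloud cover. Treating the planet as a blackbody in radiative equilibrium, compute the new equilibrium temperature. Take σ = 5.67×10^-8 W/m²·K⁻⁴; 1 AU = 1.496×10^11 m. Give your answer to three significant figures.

Orbital distance: d = 1.52 AU = 2.274×10^11 m.
Spreading L over a sphere of radius d: S = 6.33×10^26/(4π·2.27×10^11²) = 974.2 W/m².
With the new albedo, S(1−α₂)/4 = 134.0 W/m², so T₂ = 220.5 K.

220 kelvin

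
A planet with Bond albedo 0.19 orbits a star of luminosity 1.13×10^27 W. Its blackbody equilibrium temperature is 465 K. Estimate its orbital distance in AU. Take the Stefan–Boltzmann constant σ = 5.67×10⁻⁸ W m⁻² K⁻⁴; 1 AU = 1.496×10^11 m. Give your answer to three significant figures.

The flux needed for this T is 4σT⁴/(1−0.19) = 13090 W m⁻².
Then d = [L/(4πS)]^(1/2) = 8.288×10^10 m, i.e. 0.5540 AU.

0.554 AU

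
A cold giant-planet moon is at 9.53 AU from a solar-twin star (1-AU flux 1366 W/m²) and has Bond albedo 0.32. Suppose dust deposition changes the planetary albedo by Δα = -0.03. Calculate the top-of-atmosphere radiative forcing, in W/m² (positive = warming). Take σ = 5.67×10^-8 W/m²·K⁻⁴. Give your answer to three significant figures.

Flux at the orbit: S = 1366/(9.53)² = 15.04 W/m².
TOA radiative forcing: ΔF = −S·Δα/4 = −15.04·(-0.03)/4 = 0.1128 W/m².

0.113 W/m²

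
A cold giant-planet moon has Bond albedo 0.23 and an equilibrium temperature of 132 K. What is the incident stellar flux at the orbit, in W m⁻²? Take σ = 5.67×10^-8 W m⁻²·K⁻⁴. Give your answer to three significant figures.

89.4 W m⁻²

Invert the energy balance for S: S = 4σT⁴/(1−α).
The emitted flux is σT⁴ = 17.21 W m⁻².
S = 4·17.21/0.77 = 89.42 W m⁻².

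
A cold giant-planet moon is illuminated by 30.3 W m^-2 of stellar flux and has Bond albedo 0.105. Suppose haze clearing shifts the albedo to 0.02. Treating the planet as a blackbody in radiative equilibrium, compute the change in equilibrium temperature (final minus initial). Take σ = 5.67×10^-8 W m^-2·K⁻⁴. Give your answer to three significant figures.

Initial: T₁ = [S(1−0.105)/(4σ)]^(1/4) = 104.6 K.
After:  T₂ = [30.30·0.98/(4σ)]^(1/4) = 107.0 K.
Change: 107.0 − 104.6 = 2.399 K.

2.40 kelvin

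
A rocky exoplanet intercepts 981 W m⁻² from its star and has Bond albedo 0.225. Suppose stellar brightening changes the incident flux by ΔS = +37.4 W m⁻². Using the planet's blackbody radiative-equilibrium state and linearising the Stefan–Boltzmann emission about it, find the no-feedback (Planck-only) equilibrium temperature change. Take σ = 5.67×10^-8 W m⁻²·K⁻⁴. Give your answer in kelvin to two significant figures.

2.3 K

Unperturbed T_e = [981.0·(1−0.225)/(4σ)]^¼ = 240.6 K.
ΔF = Δ[S(1−α)]/4 = (1−0.225)·+37.4/4 = 7.246 W m⁻².
The Planck feedback parameter is 4σT_e³ = 3.160 W m⁻²/K.
Hence the no-feedback warming is ΔF/(4σT_e³) = 2.29 K.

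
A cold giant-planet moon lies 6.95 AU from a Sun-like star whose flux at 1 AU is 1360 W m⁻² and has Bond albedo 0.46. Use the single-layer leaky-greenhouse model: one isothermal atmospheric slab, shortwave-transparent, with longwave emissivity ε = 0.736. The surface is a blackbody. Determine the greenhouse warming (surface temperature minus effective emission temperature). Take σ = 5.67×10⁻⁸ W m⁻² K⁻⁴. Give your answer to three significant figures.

Flux at the orbit: S = 1360/(6.95)² = 28.16 W m⁻².
At the top of the atmosphere, σT_e⁴ = S(1−α)/4 = 3.801 W m⁻², giving T_e = 90.49 K.
The surface balance (absorbed SW + ε·downward IR = σT_s⁴) with T_a⁴ = T_s⁴/2 reduces to T_s = T_e·[2/(2−ε)]^¼ = 101.5 K.
Greenhouse warming: T_s − T_e = 11.00 K.

11.0 K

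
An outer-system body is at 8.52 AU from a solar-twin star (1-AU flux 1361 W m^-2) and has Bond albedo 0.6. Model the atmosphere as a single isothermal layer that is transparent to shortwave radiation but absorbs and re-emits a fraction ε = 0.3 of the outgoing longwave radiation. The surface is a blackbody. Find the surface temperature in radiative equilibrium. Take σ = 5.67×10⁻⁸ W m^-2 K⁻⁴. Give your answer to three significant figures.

79.0 kelvin

Irradiance scales as 1/d², so S = 1361 W m^-2 × (1/8.52)² = 18.75 W m^-2.
Effective emission temperature (TOA balance): σT_e⁴ = S(1−α)/4 = 1.875 W m^-2 → T_e = 75.83 K.
Surface balance with a leaky layer gives σT_s⁴ = σT_e⁴·2/(2−ε), so T_s = T_e·[2/(2−0.3)]^(1/4) = 78.98 K.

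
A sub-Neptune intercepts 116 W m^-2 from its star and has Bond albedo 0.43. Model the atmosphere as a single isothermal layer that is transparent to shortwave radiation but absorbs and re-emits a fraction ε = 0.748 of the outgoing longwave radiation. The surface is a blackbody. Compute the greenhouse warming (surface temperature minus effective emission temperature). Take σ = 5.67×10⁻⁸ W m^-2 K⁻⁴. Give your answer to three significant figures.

The planet radiates to space at T_e = [S(1−α)/(4σ)]^(1/4) = 130.7 K.
For a single slab of emissivity ε, T_s⁴ = 2T_e⁴/(2−ε); thus T_s = 130.7·(1.597)^(1/4) = 146.9 K.
T_s − T_e = 146.9 − 130.7 = 16.23 K.

16.2 K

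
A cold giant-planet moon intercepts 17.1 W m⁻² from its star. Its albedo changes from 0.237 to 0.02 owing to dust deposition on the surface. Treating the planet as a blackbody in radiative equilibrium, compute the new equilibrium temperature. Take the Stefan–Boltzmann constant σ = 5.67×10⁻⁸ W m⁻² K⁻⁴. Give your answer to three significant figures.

New equilibrium: T₂ = [(1−0.02)·17.10/(4σ)]^(1/4) = 92.71 K.

92.7 K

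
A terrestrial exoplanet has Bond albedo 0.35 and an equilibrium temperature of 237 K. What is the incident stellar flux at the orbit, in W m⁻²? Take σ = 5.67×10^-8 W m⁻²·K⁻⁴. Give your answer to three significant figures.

1100 W m⁻²

Invert the energy balance for S: S = 4σT⁴/(1−α).
σT⁴ = 5.67×10⁻⁸·(237)⁴ = 178.9 W m⁻².
S = 4·178.9/0.65 = 1101 W m⁻².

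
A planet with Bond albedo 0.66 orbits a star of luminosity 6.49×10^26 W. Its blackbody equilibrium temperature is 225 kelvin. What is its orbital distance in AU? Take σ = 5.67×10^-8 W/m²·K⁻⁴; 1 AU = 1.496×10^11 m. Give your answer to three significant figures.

The flux needed for this T is 4σT⁴/(1−0.66) = 1710 W/m².
Then d = [L/(4πS)]^(1/2) = 1.738×10^11 m, i.e. 1.162 AU.

1.16 AU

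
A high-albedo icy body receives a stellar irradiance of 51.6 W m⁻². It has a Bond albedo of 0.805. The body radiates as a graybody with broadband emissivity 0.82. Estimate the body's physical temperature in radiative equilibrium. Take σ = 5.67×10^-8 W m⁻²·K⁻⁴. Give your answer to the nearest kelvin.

Absorbed flux (global mean): S(1−α)/4 = 51.60·0.195/4 = 2.515 W m⁻².
Equating to εσT⁴ with ε = 0.82: T = (2.515/0.82σ)^(1/4) = 85.76 K.

86 K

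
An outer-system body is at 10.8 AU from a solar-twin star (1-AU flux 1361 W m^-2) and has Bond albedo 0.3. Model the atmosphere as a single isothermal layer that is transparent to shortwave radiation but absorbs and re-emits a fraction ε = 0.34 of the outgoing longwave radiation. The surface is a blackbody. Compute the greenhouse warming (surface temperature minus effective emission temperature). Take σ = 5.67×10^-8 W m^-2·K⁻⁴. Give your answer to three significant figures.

3.69 kelvin

Irradiance scales as 1/d², so S = 1361 W m^-2 × (1/10.8)² = 11.67 W m^-2.
At the top of the atmosphere, σT_e⁴ = S(1−α)/4 = 2.042 W m^-2, giving T_e = 77.47 K.
Surface balance with a leaky layer gives σT_s⁴ = σT_e⁴·2/(2−ε), so T_s = T_e·[2/(2−0.34)]^(1/4) = 81.16 K.
The atmosphere warms the surface by 3.694 K.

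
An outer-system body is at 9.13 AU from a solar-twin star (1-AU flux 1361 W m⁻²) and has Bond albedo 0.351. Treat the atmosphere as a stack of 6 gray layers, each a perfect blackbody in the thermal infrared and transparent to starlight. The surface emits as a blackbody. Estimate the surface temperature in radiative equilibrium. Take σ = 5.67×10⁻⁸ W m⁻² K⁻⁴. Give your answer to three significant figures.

Irradiance scales as 1/d², so S = 1361 W m⁻² × (1/9.13)² = 16.33 W m⁻².
Top-of-atmosphere balance: σT_e⁴ = S(1−α)/4 = 2.649 W m⁻² → T_e = 82.68 K.
With N = 6 opaque layers, T_s = (N+1)^(1/4)·T_e = 7^(1/4)·82.68 = 134.5 K.

134 kelvin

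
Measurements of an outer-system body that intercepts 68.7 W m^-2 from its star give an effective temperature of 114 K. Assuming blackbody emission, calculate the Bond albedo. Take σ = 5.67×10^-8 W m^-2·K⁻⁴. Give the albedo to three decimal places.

0.442

Energy balance: S(1−α)/4 = σT⁴, so 1−α = 4σT⁴/S.
σT⁴ = 9.576 W m^-2, so 4σT⁴ = 38.31 W m^-2.
Hence α = 1 − 38.31/68.70 = 0.4424.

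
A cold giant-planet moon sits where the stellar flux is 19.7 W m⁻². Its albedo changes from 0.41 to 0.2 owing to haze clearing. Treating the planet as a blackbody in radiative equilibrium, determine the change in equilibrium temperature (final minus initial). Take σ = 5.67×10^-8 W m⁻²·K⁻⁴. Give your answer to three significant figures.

Before: T₁ = [19.70·0.59/(4σ)]^(1/4) = 84.61 K.
With α = 0.2, T₂ = 91.30 K.
Change: 91.30 − 84.61 = 6.692 K.

6.69 K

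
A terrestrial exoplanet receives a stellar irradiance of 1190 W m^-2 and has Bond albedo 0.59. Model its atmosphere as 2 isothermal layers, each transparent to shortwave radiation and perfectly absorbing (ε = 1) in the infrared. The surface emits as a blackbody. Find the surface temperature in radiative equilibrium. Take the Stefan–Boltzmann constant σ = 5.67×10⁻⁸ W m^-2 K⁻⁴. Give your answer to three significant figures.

OLR = S(1−α)/4 = 122.0 W m^-2; the top layer radiates at T_e = 215.4 K.
For an N-layer opaque stack, T_s⁴ = (N+1)T_e⁴, hence T_s = (3)^(1/4)×215.4 K = 283.4 K.

283 K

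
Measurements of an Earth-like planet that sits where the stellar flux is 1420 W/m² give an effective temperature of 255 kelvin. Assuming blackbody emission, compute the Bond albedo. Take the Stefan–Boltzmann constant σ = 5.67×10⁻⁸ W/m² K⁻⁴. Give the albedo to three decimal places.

0.325

Energy balance: S(1−α)/4 = σT⁴, so 1−α = 4σT⁴/S.
4σT⁴ = 4·5.67×10⁻⁸·(255)⁴ = 959.0 W/m².
1−α = 959.0/1420 = 0.6753, so α = 0.3247.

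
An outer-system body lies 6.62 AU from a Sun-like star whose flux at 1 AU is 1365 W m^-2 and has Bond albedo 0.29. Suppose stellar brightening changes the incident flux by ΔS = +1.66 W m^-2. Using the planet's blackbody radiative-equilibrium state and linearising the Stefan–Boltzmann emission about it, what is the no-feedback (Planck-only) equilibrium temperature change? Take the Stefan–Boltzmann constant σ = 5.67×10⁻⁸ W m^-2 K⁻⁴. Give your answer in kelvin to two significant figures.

Flux at the orbit: S = 1365/(6.62)² = 31.15 W m^-2.
The baseline emission temperature is T_e = 99.37 K.
TOA radiative forcing: ΔF = (1−α)ΔS/4 = 0.71·(+1.66)/4 = 0.2946 W m^-2.
The Planck feedback parameter is 4σT_e³ = 0.2225 W m^-2/K.
So ΔT₀ = 0.2946/0.2225 = 1.32 K.

1.3 kelvin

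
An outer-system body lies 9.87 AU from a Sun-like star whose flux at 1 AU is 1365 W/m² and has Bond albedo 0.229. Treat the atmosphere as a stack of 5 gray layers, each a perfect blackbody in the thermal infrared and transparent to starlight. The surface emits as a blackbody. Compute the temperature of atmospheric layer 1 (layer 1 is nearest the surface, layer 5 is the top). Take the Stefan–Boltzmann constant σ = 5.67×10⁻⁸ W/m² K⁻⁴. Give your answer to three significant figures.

124 kelvin

Flux at the orbit: S = 1365/(9.87)² = 14.01 W/m².
The effective emission temperature is T_e = [S(1−α)/(4σ)]^¼ = 83.08 K.
The net upward flux σT_e⁴ is constant between every pair of levels, so T_k⁴ = (N+1−k)T_e⁴.
T_1 = (5)^(1/4)·83.08 = 124.2 K.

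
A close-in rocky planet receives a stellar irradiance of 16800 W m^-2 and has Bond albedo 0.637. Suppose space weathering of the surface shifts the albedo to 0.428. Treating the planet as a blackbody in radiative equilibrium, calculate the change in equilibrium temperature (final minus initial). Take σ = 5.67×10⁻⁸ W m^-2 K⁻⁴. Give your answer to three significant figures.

With α = 0.637, T₁ = 404.9 K.
With α = 0.428, T₂ = 453.7 K.
Change: 453.7 − 404.9 = 48.75 K.

48.8 K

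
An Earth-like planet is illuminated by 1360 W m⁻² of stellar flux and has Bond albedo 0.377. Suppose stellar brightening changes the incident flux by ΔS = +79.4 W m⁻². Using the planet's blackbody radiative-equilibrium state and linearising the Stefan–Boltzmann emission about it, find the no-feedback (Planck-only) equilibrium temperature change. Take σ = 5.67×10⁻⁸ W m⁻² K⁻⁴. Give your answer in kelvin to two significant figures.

3.6 K

Unperturbed T_e = [1360·(1−0.377)/(4σ)]^¼ = 247.2 K.
Only a fraction (1−α) is absorbed and it's spread over 4πR², so ΔF = (1−α)ΔS/4 = 12.37 W m⁻².
Linearising σT⁴ gives d(σT⁴)/dT = 4σT_e³ = 3.427 W m⁻² per K.
Hence the no-feedback warming is ΔF/(4σT_e³) = 3.61 K.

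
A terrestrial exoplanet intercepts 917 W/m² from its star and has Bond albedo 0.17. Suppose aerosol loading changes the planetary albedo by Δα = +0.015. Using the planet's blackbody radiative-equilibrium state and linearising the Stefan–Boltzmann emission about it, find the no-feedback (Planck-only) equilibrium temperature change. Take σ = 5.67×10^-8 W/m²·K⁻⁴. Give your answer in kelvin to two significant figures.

The baseline emission temperature is T_e = 240.7 K.
ΔF = −(S/4)Δα = −(917.0/4)×(+0.015) = -3.439 W/m².
Planck response: λ_P = 4σT_e³ = 4·5.67×10⁻⁸·(240.7)³ = 3.162 W/m²/K.
Hence the no-feedback warming is ΔF/(4σT_e³) = -1.09 K.

-1.1 K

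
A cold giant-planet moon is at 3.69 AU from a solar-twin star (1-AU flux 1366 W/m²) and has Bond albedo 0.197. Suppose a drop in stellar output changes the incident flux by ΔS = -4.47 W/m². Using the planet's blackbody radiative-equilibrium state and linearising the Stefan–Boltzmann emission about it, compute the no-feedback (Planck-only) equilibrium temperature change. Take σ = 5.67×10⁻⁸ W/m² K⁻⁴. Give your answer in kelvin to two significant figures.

-1.5 kelvin

By the inverse-square law, S = 1366/3.69² = 100.3 W/m².
The baseline emission temperature is T_e = 137.3 K.
ΔF = Δ[S(1−α)]/4 = (1−0.197)·-4.47/4 = -0.8974 W/m².
Planck response: λ_P = 4σT_e³ = 4·5.67×10⁻⁸·(137.3)³ = 0.5868 W/m²/K.
So ΔT₀ = -0.8974/0.5868 = -1.53 K.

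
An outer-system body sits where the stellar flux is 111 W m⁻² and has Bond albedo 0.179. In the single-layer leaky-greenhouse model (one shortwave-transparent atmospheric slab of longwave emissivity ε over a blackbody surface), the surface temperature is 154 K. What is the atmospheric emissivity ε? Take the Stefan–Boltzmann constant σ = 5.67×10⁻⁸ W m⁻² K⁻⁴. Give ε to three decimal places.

0.571

First, T_e = [111.0·(1−0.179)/(4σ)]^(1/4) = 141.6 K.
Inverting T_s⁴ = 2T_e⁴/(2−ε): (T_e/T_s)⁴ = 0.7144, so ε = 2(1 − 0.7144) = 0.5712.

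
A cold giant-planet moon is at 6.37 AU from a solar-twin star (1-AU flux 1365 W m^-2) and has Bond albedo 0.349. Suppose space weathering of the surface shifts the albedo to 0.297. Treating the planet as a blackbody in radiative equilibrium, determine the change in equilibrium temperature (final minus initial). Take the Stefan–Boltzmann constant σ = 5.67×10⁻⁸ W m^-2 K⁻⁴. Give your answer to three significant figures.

Flux at the orbit: S = 1365/(6.37)² = 33.64 W m^-2.
Initial: T₁ = [S(1−0.349)/(4σ)]^(1/4) = 99.13 K.
Final:   T₂ = [S(1−0.297)/(4σ)]^(1/4) = 101.1 K.
Change: 101.1 − 99.13 = 1.923 K.

1.92 K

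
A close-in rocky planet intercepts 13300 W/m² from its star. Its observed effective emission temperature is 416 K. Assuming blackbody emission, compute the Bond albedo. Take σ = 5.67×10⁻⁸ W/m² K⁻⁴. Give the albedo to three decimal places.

0.489

Energy balance: S(1−α)/4 = σT⁴, so 1−α = 4σT⁴/S.
σT⁴ = 1698 W/m², so 4σT⁴ = 6792 W/m².
1−α = 6792/13300 = 0.5107, so α = 0.4893.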